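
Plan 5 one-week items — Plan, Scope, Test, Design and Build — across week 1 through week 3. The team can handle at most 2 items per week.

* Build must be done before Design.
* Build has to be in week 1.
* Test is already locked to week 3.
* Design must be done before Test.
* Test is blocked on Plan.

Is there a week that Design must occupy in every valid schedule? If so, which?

Build is fixed at week 1 and must come before Design, so Design is at least week 2.
Test is fixed at week 3 and must come after Design, so Design is at most week 2.
So Design must be week 2.

week 2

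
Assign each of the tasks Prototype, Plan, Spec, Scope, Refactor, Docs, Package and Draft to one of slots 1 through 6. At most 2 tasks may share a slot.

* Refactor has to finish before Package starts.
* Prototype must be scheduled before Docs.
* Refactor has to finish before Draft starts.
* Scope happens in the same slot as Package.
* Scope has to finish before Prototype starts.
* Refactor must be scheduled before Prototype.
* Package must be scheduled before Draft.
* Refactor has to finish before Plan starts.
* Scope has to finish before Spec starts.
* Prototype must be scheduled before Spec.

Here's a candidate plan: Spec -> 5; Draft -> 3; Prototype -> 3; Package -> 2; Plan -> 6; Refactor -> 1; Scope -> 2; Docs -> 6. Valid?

Refactor has to finish before Plan starts — holds.
Refactor has to finish before Draft starts — holds.
Prototype must be scheduled before Docs — holds.
Package must be scheduled before Draft — holds.
Refactor must be scheduled before Prototype — holds.
Scope happens in the same slot as Package — holds.
Prototype must be scheduled before Spec — holds.
Refactor has to finish before Package starts — holds.
Scope has to finish before Prototype starts — holds.
At most 2 tasks may share a slot — holds.
Scope has to finish before Spec starts — holds.

Yes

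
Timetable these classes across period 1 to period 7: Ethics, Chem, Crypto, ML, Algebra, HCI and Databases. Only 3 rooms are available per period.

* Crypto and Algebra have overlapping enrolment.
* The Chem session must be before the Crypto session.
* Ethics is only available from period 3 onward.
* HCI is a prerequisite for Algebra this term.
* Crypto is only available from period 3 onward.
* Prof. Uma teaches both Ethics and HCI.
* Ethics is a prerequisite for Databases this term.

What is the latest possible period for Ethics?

period 6

Ethics is available from period 3; downstream work caps Ethics at period 6.
Ethics at period 6 is achievable: Algebra in period 2; ML in period 1; Ethics in period 6; Crypto in period 3; Databases in period 7; Chem in period 1; HCI in period 1.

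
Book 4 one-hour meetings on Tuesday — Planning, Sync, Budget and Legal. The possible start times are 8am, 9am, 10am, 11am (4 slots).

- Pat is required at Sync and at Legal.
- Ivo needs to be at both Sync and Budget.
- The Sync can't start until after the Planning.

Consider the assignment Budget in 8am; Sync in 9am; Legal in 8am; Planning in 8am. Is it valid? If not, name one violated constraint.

Pat is required at Sync and at Legal — holds.
Ivo needs to be at both Sync and Budget — holds.
The Sync can't start until after the Planning — holds.

Yes, all constraints hold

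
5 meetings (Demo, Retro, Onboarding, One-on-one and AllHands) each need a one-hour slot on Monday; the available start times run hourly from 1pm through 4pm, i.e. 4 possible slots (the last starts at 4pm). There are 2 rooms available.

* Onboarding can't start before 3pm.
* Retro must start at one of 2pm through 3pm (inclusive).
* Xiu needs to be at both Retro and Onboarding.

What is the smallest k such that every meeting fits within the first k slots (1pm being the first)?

With at most 2 per slot and 5 meetings, at least 3 slots are needed.
Onboarding can't be placed before 3pm — that is slot 3 counting from 1pm — so the schedule must run through at least 3 slots.
3 works (last occupied slot: 3pm): for example AllHands in 2pm; Retro in 2pm; One-on-one in 1pm; Demo in 1pm; Onboarding in 3pm.

3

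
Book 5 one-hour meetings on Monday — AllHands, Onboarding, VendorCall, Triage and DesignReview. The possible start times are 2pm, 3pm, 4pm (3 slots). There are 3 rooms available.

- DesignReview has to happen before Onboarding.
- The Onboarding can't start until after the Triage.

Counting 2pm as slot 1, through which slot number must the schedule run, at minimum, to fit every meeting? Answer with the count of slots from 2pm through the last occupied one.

2 slots

The precedence chain requires at least 2 distinct slots.
With at most 3 per slot and 5 meetings, at least 2 slots are needed.
2 works (last occupied slot: 3pm): for example VendorCall in 3pm, AllHands in 2pm, Onboarding in 3pm, Triage in 2pm, DesignReview in 2pm.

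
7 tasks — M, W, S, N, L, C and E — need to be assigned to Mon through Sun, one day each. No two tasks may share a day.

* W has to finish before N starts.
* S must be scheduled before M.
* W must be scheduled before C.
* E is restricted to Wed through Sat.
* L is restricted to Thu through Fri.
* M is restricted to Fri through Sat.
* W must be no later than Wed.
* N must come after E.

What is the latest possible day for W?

Tue

W's own window allows nothing later than Wed.
W at Tue is achievable: S=Mon; N=Sat; M=Fri; W=Tue; E=Wed; C=Sun; L=Thu.
Nothing later works — the capacity limit rule out every day after Tue.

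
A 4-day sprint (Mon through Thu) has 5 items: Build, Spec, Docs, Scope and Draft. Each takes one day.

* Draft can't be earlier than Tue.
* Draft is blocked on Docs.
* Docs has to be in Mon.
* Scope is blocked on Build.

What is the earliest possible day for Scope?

Precedence pushes Scope to at least Tue.
Scope at Tue is achievable: Build=Mon; Draft=Tue; Scope=Tue; Docs=Mon; Spec=Mon.

Tue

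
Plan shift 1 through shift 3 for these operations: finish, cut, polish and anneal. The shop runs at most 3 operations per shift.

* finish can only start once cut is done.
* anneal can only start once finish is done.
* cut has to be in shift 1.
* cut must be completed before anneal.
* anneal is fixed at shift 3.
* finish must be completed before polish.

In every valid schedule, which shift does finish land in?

shift 2

cut is fixed at shift 1 and must come before finish, so finish is at least shift 2.
anneal is fixed at shift 3 and must come after finish, so finish is at most shift 2.
So finish must be shift 2.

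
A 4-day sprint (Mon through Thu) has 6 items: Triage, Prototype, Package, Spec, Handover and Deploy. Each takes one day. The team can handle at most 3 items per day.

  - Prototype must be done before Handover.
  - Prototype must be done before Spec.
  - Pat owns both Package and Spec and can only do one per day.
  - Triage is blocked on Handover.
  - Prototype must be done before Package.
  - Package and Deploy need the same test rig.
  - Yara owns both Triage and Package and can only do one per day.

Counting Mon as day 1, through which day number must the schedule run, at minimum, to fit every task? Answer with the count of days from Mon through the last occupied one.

3 days

The precedence chain requires at least 3 distinct days.
With at most 3 per day and 6 tasks, at least 2 days are needed.
3 works (last occupied day: Wed): for example Package -> Tue, Handover -> Tue, Deploy -> Mon, Triage -> Wed, Prototype -> Mon, Spec -> Wed.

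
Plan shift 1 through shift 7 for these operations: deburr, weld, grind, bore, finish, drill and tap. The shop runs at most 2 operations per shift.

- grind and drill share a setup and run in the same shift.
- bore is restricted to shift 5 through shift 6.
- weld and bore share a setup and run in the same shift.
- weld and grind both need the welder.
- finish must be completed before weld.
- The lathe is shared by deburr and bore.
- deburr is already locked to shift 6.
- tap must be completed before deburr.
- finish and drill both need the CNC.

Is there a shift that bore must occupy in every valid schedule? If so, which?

bore's window is shift 5–shift 6.
deburr is fixed at shift 6, and bore can't share a shift with deburr.
So bore must be shift 5.

shift 5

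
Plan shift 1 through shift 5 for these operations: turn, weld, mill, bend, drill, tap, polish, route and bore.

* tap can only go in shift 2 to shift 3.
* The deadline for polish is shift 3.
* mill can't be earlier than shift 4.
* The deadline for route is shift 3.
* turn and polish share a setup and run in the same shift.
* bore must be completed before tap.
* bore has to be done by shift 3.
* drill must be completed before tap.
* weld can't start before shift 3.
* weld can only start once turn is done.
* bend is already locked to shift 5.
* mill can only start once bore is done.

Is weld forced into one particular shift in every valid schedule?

No

weld can be shift 3 (e.g. bore=shift 1, weld=shift 3, mill=shift 4, route=shift 1, polish=shift 1, tap=shift 2, drill=shift 1, bend=shift 5, turn=shift 1) or shift 4 (e.g. bore=shift 1, bend=shift 5, route=shift 1, drill=shift 1, turn=shift 1, weld=shift 4, tap=shift 2, polish=shift 1, mill=shift 4).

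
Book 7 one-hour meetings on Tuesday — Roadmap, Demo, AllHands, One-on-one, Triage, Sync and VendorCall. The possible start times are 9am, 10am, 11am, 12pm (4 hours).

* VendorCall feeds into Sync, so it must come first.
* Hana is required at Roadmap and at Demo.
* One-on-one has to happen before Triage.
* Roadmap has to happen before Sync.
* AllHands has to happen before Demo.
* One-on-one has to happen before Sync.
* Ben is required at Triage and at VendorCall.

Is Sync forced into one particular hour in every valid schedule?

No

Sync can be 10am (e.g. Demo in 10am; AllHands in 9am; VendorCall in 9am; Roadmap in 9am; Sync in 10am; One-on-one in 9am; Triage in 10am) or 11am (e.g. Sync -> 11am, One-on-one -> 9am, Triage -> 10am, VendorCall -> 9am, Demo -> 10am, Roadmap -> 9am, AllHands -> 9am).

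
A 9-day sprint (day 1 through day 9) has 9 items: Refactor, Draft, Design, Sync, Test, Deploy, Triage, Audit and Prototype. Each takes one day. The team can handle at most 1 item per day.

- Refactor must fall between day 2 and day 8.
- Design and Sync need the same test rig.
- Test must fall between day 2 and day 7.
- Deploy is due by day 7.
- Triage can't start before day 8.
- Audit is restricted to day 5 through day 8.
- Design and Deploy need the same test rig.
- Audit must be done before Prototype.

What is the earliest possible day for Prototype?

day 6

Precedence pushes Prototype to at least day 6.
Prototype at day 6 is achievable: Draft=day 4; Triage=day 8; Refactor=day 3; Prototype=day 6; Audit=day 5; Sync=day 9; Deploy=day 1; Test=day 2; Design=day 7.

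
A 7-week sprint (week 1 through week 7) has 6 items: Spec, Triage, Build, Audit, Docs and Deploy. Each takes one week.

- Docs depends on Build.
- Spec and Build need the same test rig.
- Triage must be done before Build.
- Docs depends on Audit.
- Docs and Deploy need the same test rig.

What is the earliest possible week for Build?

week 2

Precedence pushes Build to at least week 2; downstream work caps Build at week 6.
Build at week 2 is achievable: Spec in week 1, Docs in week 3, Triage in week 1, Build in week 2, Audit in week 1, Deploy in week 1.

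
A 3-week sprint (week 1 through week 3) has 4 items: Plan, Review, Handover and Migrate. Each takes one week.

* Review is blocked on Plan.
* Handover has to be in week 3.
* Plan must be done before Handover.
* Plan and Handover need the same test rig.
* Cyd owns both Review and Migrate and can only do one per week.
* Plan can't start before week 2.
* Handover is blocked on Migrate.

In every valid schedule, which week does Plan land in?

Plan's window is week 2–week 3.
Handover is fixed at week 3, and Plan can't share a week with Handover.
So Plan must be week 2.

week 2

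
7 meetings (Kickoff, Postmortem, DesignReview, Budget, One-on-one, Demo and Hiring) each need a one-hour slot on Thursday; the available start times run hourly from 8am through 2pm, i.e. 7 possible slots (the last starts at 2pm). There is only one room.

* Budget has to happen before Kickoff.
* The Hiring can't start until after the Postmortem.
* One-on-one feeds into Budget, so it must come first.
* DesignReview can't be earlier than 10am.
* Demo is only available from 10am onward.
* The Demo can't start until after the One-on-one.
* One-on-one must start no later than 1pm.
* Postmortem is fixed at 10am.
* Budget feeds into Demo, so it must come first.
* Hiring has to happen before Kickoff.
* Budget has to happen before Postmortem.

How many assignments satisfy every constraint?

Splitting on Kickoff: it can be 12pm (2), 1pm (4), 2pm (6). Listing each branch's schedules as (Postmortem, DesignReview, Budget, One-on-one, Demo, Hiring):
Kickoff=12pm: (10am,1pm,9am,8am,2pm,11am) (10am,2pm,9am,8am,1pm,11am) — 2.
Kickoff=1pm: (10am,11am,9am,8am,2pm,12pm) (10am,12pm,9am,8am,2pm,11am) (10am,2pm,9am,8am,11am,12pm) (10am,2pm,9am,8am,12pm,11am) — 4.
Kickoff=2pm: (10am,11am,9am,8am,12pm,1pm) (10am,11am,9am,8am,1pm,12pm) (10am,12pm,9am,8am,11am,1pm) (10am,12pm,9am,8am,1pm,11am) (10am,1pm,9am,8am,11am,12pm) (10am,1pm,9am,8am,12pm,11am) — 6.
Summing: 2 + 4 + 6 = 12.

12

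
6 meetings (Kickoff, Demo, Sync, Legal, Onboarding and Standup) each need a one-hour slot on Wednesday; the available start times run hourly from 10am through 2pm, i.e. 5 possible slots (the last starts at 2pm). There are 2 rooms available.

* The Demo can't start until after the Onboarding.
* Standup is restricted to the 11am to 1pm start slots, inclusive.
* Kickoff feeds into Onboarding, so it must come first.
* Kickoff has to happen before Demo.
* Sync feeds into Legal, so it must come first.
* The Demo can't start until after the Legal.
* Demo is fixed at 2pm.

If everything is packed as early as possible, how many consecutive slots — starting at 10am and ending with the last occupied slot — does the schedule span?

The precedence chain requires at least 3 distinct slots.
With at most 2 per slot and 6 meetings, at least 3 slots are needed.
Demo can't be placed before 2pm — that is slot 5 counting from 10am — so the schedule must run through at least 5 slots.
5 works (last occupied slot: 2pm): for example Onboarding in 12pm; Standup in 11am; Kickoff in 10am; Demo in 2pm; Legal in 11am; Sync in 10am.

5 slots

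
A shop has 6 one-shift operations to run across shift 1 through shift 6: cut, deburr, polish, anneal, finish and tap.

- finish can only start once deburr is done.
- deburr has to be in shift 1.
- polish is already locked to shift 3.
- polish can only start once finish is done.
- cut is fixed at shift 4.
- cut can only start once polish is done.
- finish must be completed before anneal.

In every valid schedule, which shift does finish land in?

shift 2

deburr is fixed at shift 1 and must come before finish, so finish is at least shift 2.
polish is fixed at shift 3 and must come after finish, so finish is at most shift 2.
So finish must be shift 2.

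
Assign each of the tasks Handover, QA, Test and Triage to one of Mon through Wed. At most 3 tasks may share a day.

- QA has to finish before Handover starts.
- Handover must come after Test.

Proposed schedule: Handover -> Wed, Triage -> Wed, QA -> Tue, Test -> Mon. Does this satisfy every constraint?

At most 3 tasks may share a day — holds.
Handover must come after Test — holds.
QA has to finish before Handover starts — holds.

Yes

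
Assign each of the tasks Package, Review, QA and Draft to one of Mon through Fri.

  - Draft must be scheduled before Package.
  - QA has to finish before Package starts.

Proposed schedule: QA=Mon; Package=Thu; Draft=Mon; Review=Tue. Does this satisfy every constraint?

QA has to finish before Package starts — holds.
Draft must be scheduled before Package — holds.

Yes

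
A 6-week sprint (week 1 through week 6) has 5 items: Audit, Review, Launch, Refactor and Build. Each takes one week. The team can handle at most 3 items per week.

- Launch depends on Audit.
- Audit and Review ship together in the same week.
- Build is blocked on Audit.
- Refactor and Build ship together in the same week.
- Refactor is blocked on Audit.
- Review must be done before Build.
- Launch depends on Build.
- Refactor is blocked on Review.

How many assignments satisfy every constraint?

Splitting on Audit: it can be week 1 (10), week 2 (6), week 3 (3), week 4 (1). Listing each branch's schedules as (Review, Launch, Refactor, Build) by week number:
Audit=week 1: (1,3,2,2) (1,4,2,2) (1,4,3,3) (1,5,2,2) (1,5,3,3) (1,5,4,4) (1,6,2,2) (1,6,3,3) (1,6,4,4) (1,6,5,5) — 10.
Audit=week 2: (2,4,3,3) (2,5,3,3) (2,5,4,4) (2,6,3,3) (2,6,4,4) (2,6,5,5) — 6.
Audit=week 3: (3,5,4,4) (3,6,4,4) (3,6,5,5) — 3.
Audit=week 4: (4,6,5,5) — 1.
Summing: 10 + 6 + 3 + 1 = 20.

20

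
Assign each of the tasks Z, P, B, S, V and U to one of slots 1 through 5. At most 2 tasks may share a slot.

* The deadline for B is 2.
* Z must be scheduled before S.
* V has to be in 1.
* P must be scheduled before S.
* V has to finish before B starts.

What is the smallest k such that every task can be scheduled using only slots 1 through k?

The precedence chain requires at least 2 distinct slots.
With at most 2 per slot and 6 tasks, at least 3 slots are needed.
3 works (last occupied slot: 3): for example Z=1; S=3; U=3; P=2; B=2; V=1.

3 slots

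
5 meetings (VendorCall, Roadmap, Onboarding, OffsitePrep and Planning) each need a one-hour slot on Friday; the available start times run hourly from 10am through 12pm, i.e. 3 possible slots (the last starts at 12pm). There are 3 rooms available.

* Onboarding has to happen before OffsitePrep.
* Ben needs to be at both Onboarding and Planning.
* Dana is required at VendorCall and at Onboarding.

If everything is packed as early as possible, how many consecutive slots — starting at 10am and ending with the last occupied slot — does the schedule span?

2

The precedence chain requires at least 2 distinct slots.
With at most 3 per slot and 5 meetings, at least 2 slots are needed.
2 works (last occupied slot: 11am): for example VendorCall in 11am, OffsitePrep in 11am, Onboarding in 10am, Roadmap in 10am, Planning in 11am.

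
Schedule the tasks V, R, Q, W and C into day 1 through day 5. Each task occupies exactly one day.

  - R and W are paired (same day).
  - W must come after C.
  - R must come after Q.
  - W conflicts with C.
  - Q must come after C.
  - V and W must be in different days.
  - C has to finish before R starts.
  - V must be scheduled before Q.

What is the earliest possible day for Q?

day 2

Precedence pushes Q to at least day 2; downstream work caps Q at day 4.
Q at day 2 is achievable: C -> day 1, V -> day 1, W -> day 3, Q -> day 2, R -> day 3.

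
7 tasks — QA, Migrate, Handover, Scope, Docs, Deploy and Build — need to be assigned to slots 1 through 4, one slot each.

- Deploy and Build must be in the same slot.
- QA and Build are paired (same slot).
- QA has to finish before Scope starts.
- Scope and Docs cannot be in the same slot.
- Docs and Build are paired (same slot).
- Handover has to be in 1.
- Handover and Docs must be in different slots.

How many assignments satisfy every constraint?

Splitting on QA: it can be 2 (8), 3 (4). Listing each branch's schedules as (Migrate, Handover, Scope, Docs, Deploy, Build):
QA=2: (1,1,3,2,2,2) (1,1,4,2,2,2) (2,1,3,2,2,2) (2,1,4,2,2,2) (3,1,3,2,2,2) (3,1,4,2,2,2) (4,1,3,2,2,2) (4,1,4,2,2,2) — 8.
QA=3: (1,1,4,3,3,3) (2,1,4,3,3,3) (3,1,4,3,3,3) (4,1,4,3,3,3) — 4.
Summing: 8 + 4 = 12.

12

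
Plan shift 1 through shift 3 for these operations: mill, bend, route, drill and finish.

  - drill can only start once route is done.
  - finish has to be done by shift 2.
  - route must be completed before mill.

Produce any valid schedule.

finish -> shift 1, route -> shift 1, bend -> shift 1, drill -> shift 2, mill -> shift 2

Checking: route(shift 1) before mill(shift 2); route(shift 1) before drill(shift 2); finish=shift 1 in [shift 1,shift 2].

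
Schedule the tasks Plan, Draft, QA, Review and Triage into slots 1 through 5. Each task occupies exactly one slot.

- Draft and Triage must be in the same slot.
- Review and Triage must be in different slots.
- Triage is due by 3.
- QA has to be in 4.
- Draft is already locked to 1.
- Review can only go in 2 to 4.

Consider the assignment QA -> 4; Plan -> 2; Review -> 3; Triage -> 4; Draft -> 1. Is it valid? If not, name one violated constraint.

Invalid. Triage is due by 3.

Draft is already locked to 1 — holds.
Review can only go in 2 to 4 — holds.
Review and Triage must be in different slots — holds.
QA has to be in 4 — holds.
Draft and Triage must be in the same slot — violated.
Triage is due by 3 — violated.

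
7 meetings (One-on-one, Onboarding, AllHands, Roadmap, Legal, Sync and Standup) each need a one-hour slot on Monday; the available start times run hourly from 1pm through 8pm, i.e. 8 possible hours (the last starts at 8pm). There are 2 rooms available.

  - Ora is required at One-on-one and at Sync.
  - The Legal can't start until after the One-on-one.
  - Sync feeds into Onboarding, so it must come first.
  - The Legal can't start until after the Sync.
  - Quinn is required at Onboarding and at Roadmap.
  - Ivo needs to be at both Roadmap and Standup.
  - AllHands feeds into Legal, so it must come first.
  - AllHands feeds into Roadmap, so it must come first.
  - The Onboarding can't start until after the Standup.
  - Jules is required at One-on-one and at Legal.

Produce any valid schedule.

Legal=3pm, One-on-one=2pm, AllHands=1pm, Sync=1pm, Onboarding=3pm, Roadmap=4pm, Standup=2pm

Checking: AllHands(1pm) before Roadmap(4pm); AllHands(1pm) before Legal(3pm); One-on-one(2pm) before Legal(3pm); Standup(2pm) before Onboarding(3pm); Sync(1pm) before Onboarding(3pm); Sync(1pm) before Legal(3pm); One-on-one(2pm) != Sync(1pm); One-on-one(2pm) != Legal(3pm); Roadmap(4pm) != Standup(2pm); Onboarding(3pm) != Roadmap(4pm); max 2 per hour (cap 2).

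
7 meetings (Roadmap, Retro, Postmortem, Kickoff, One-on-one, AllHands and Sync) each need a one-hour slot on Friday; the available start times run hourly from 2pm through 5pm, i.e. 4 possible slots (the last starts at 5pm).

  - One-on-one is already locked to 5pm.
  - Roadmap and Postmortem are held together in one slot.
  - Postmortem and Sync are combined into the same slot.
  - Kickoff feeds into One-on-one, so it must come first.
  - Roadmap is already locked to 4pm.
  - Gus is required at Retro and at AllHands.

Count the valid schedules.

Splitting on Retro: it can be 2pm (9), 3pm (9), 4pm (9), 5pm (9). Listing each branch's schedules as (Roadmap, Postmortem, Kickoff, One-on-one, AllHands, Sync):
Retro=2pm: (4pm,4pm,2pm,5pm,3pm,4pm) (4pm,4pm,2pm,5pm,4pm,4pm) (4pm,4pm,2pm,5pm,5pm,4pm) (4pm,4pm,3pm,5pm,3pm,4pm) (4pm,4pm,3pm,5pm,4pm,4pm) (4pm,4pm,3pm,5pm,5pm,4pm) (4pm,4pm,4pm,5pm,3pm,4pm) (4pm,4pm,4pm,5pm,4pm,4pm) (4pm,4pm,4pm,5pm,5pm,4pm) — 9.
Retro=3pm: (4pm,4pm,2pm,5pm,2pm,4pm) (4pm,4pm,2pm,5pm,4pm,4pm) (4pm,4pm,2pm,5pm,5pm,4pm) (4pm,4pm,3pm,5pm,2pm,4pm) (4pm,4pm,3pm,5pm,4pm,4pm) (4pm,4pm,3pm,5pm,5pm,4pm) (4pm,4pm,4pm,5pm,2pm,4pm) (4pm,4pm,4pm,5pm,4pm,4pm) (4pm,4pm,4pm,5pm,5pm,4pm) — 9.
Retro=4pm: (4pm,4pm,2pm,5pm,2pm,4pm) (4pm,4pm,2pm,5pm,3pm,4pm) (4pm,4pm,2pm,5pm,5pm,4pm) (4pm,4pm,3pm,5pm,2pm,4pm) (4pm,4pm,3pm,5pm,3pm,4pm) (4pm,4pm,3pm,5pm,5pm,4pm) (4pm,4pm,4pm,5pm,2pm,4pm) (4pm,4pm,4pm,5pm,3pm,4pm) (4pm,4pm,4pm,5pm,5pm,4pm) — 9.
Retro=5pm: (4pm,4pm,2pm,5pm,2pm,4pm) (4pm,4pm,2pm,5pm,3pm,4pm) (4pm,4pm,2pm,5pm,4pm,4pm) (4pm,4pm,3pm,5pm,2pm,4pm) (4pm,4pm,3pm,5pm,3pm,4pm) (4pm,4pm,3pm,5pm,4pm,4pm) (4pm,4pm,4pm,5pm,2pm,4pm) (4pm,4pm,4pm,5pm,3pm,4pm) (4pm,4pm,4pm,5pm,4pm,4pm) — 9.
Summing: 9 + 9 + 9 + 9 = 36.

36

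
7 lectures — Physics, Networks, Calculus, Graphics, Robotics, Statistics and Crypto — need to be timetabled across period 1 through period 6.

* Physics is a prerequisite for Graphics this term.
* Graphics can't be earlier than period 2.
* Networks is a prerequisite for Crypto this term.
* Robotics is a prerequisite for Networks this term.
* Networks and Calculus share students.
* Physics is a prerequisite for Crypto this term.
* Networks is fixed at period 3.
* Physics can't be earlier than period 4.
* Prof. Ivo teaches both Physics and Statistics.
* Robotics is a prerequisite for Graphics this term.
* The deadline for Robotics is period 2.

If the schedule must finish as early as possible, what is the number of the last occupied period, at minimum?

5

The precedence chain requires at least 3 distinct periods.
Propagating the time windows through the other constraints, Graphics can't land before period 5, so the schedule must run through at least period 5.
5 works (last occupied period: period 5): for example Statistics -> period 1; Crypto -> period 5; Networks -> period 3; Robotics -> period 1; Physics -> period 4; Graphics -> period 5; Calculus -> period 1.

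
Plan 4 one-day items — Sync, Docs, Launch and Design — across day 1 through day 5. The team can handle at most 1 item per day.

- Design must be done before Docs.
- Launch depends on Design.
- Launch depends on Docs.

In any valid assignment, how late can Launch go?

day 5

Precedence pushes Launch to at least day 3.
Launch at day 5 is achievable: Launch=day 5, Docs=day 2, Design=day 1, Sync=day 3.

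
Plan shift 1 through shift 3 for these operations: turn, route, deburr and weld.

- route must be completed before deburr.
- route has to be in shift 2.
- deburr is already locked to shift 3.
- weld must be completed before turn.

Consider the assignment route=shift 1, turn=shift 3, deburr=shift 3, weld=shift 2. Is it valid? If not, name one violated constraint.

route has to be in shift 2 — violated.
route must be completed before deburr — holds.
weld must be completed before turn — holds.
deburr is already locked to shift 3 — holds.

No. route has to be in shift 2 is not satisfied.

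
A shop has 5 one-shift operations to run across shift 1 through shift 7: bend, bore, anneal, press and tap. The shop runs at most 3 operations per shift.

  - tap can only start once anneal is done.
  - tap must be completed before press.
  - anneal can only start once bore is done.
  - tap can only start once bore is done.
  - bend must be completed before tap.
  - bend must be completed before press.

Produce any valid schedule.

bend=shift 1; tap=shift 3; bore=shift 1; press=shift 4; anneal=shift 2

Checking: bore(shift 1) before tap(shift 3); bore(shift 1) before anneal(shift 2); bend(shift 1) before tap(shift 3); bend(shift 1) before press(shift 4); anneal(shift 2) before tap(shift 3); tap(shift 3) before press(shift 4); max 2 per shift (cap 3).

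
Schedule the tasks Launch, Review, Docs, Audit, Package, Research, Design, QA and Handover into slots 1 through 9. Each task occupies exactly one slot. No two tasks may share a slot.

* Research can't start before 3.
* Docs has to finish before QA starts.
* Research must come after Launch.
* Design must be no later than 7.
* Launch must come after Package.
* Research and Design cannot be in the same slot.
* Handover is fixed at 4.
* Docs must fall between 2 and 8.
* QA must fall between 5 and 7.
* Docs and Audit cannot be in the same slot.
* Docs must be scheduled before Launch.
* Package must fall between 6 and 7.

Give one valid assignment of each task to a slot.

Design in 1, QA in 5, Handover in 4, Docs in 2, Research in 8, Launch in 7, Audit in 9, Package in 6, Review in 3

Checking: Docs(2) before QA(5); Launch(7) before Research(8); Docs(2) before Launch(7); Package(6) before Launch(7); Research(8) != Design(1); Docs(2) != Audit(9); Docs=2 in [2,8]; QA=5 in [5,7]; Handover=4 in [4,4]; Package=6 in [6,7]; Design=1 in [1,7]; Research=8 in [3,9]; max 1 per slot (cap 1).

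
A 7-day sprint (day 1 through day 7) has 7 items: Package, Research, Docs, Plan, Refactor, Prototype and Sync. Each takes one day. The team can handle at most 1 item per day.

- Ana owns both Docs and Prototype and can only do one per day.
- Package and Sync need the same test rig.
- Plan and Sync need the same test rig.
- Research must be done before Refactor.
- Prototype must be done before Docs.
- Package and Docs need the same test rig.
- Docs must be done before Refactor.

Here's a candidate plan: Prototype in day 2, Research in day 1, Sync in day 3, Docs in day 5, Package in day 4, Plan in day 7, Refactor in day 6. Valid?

Plan and Sync need the same test rig — holds.
Research must be done before Refactor — holds.
Docs must be done before Refactor — holds.
Package and Sync need the same test rig — holds.
Package and Docs need the same test rig — holds.
The team can handle at most 1 item per day — holds.
Ana owns both Docs and Prototype and can only do one per day — holds.
Prototype must be done before Docs — holds.

Valid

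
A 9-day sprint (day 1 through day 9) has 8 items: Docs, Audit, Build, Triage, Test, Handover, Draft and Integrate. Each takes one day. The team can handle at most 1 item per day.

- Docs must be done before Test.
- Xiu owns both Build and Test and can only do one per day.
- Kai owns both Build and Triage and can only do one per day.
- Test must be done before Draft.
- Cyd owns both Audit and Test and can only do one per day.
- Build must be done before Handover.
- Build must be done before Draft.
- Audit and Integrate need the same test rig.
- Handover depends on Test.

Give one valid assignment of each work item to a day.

Triage -> day 7; Audit -> day 6; Build -> day 3; Docs -> day 1; Test -> day 2; Draft -> day 5; Handover -> day 4; Integrate -> day 8

Checking: Docs(day 1) before Test(day 2); Test(day 2) before Draft(day 5); Test(day 2) before Handover(day 4); Build(day 3) before Draft(day 5); Build(day 3) before Handover(day 4); Build(day 3) != Triage(day 7); Build(day 3) != Test(day 2); Audit(day 6) != Test(day 2); Audit(day 6) != Integrate(day 8); max 1 per day (cap 1).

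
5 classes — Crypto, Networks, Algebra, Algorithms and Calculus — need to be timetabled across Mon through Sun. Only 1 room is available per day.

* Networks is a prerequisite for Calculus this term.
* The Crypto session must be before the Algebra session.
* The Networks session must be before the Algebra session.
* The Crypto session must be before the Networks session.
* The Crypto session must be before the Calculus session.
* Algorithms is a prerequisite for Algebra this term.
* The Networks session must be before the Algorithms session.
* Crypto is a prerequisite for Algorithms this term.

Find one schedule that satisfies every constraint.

Calculus -> Fri, Networks -> Tue, Crypto -> Mon, Algebra -> Thu, Algorithms -> Wed

Checking: Networks(Tue) before Algebra(Thu); Algorithms(Wed) before Algebra(Thu); Crypto(Mon) before Networks(Tue); Networks(Tue) before Calculus(Fri); Networks(Tue) before Algorithms(Wed); Crypto(Mon) before Calculus(Fri); Crypto(Mon) before Algorithms(Wed); Crypto(Mon) before Algebra(Thu); max 1 per day (cap 1).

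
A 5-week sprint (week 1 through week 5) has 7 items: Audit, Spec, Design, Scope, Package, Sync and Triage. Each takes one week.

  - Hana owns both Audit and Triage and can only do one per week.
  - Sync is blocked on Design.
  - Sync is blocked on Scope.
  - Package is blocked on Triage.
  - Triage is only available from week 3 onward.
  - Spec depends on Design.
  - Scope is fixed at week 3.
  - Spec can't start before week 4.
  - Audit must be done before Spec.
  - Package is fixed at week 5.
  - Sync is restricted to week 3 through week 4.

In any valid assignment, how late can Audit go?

Downstream work caps Audit at week 4.
Audit at week 4 is achievable: Triage -> week 3; Package -> week 5; Scope -> week 3; Spec -> week 5; Audit -> week 4; Design -> week 1; Sync -> week 4.

week 4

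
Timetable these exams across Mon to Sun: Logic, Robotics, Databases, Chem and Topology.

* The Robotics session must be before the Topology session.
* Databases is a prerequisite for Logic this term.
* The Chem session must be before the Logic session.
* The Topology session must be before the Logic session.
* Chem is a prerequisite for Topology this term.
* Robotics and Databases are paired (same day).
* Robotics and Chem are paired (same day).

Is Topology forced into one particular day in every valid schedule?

No

Topology can be Tue (e.g. Robotics -> Mon, Databases -> Mon, Topology -> Tue, Logic -> Wed, Chem -> Mon) or Wed (e.g. Logic in Thu, Robotics in Mon, Topology in Wed, Chem in Mon, Databases in Mon).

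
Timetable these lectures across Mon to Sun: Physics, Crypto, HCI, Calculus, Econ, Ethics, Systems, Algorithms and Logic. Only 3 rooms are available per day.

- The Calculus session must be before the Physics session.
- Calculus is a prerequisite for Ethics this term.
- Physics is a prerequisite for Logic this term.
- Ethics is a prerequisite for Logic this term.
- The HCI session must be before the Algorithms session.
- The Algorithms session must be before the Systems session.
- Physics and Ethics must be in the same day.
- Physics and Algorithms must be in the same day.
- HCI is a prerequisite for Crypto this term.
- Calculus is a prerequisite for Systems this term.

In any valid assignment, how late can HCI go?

Fri

Downstream work caps HCI at Fri.
HCI at Fri is achievable: HCI in Fri, Calculus in Mon, Logic in Sun, Systems in Sun, Algorithms in Sat, Physics in Sat, Crypto in Sun, Econ in Mon, Ethics in Sat.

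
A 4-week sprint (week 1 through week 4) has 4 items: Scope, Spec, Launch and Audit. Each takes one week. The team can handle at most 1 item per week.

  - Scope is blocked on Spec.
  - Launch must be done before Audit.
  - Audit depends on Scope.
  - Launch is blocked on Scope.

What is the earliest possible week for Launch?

Precedence pushes Launch to at least week 3; downstream work caps Launch at week 3.
Launch at week 3 is achievable: Audit -> week 4, Scope -> week 2, Launch -> week 3, Spec -> week 1.

week 3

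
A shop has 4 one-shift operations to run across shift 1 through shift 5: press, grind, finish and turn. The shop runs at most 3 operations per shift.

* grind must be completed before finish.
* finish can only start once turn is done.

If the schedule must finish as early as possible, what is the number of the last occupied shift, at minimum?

2

The precedence chain requires at least 2 distinct shifts.
With at most 3 per shift and 4 operations, at least 2 shifts are needed.
2 works (last occupied shift: shift 2): for example press -> shift 1; turn -> shift 1; finish -> shift 2; grind -> shift 1.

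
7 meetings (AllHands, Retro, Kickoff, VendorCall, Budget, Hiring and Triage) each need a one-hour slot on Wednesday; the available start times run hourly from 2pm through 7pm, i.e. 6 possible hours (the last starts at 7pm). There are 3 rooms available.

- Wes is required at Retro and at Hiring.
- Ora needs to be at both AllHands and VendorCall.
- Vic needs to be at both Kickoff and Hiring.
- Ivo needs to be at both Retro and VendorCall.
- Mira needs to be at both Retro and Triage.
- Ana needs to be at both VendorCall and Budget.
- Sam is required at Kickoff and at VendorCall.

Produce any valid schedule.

AllHands in 2pm; Triage in 3pm; Kickoff in 2pm; Budget in 4pm; VendorCall in 3pm; Retro in 2pm; Hiring in 3pm

Checking: Kickoff(2pm) != Hiring(3pm); AllHands(2pm) != VendorCall(3pm); Retro(2pm) != VendorCall(3pm); Retro(2pm) != Hiring(3pm); Kickoff(2pm) != VendorCall(3pm); Retro(2pm) != Triage(3pm); VendorCall(3pm) != Budget(4pm); max 3 per hour (cap 3).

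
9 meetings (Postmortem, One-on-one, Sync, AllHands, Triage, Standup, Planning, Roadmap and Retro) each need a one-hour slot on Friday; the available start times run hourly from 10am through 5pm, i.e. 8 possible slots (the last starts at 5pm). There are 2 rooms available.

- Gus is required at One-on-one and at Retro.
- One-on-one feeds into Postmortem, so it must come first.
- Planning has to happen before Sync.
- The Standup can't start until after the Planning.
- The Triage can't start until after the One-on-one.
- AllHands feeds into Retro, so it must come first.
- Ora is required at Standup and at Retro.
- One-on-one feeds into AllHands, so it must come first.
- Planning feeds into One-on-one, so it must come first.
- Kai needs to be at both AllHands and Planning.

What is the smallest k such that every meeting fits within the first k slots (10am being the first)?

5

The precedence chain requires at least 4 distinct slots.
With at most 2 per slot and 9 meetings, at least 5 slots are needed.
5 works (last occupied slot: 2pm): for example Planning in 10am, One-on-one in 11am, AllHands in 12pm, Standup in 1pm, Sync in 11am, Postmortem in 12pm, Triage in 1pm, Retro in 2pm, Roadmap in 10am.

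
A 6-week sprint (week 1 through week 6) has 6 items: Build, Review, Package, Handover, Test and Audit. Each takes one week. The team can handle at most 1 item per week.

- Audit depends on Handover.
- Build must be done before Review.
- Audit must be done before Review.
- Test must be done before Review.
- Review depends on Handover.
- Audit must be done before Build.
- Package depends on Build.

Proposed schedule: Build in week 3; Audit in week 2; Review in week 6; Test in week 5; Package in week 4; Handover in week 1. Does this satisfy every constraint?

Yes

Audit depends on Handover — holds.
Audit must be done before Review — holds.
The team can handle at most 1 item per week — holds.
Audit must be done before Build — holds.
Review depends on Handover — holds.
Test must be done before Review — holds.
Package depends on Build — holds.
Build must be done before Review — holds.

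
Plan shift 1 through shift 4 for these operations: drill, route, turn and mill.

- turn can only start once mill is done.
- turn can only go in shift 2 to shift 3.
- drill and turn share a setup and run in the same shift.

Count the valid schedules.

12

Splitting on drill: it can be shift 2 (4), shift 3 (8). Listing each branch's schedules as (route, turn, mill) by shift number:
drill=shift 2: (1,2,1) (2,2,1) (3,2,1) (4,2,1) — 4.
drill=shift 3: (1,3,1) (1,3,2) (2,3,1) (2,3,2) (3,3,1) (3,3,2) (4,3,1) (4,3,2) — 8.
Summing: 4 + 8 = 12.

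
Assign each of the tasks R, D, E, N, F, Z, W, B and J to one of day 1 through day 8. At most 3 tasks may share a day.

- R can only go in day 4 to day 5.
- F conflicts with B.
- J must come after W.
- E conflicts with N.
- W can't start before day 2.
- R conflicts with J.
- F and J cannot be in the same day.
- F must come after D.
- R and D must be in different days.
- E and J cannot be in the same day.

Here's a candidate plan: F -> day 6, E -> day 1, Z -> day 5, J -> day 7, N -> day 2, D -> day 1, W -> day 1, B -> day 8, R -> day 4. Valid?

No — it violates: W can't start before day 2

W can't start before day 2 — violated.
E and J cannot be in the same day — holds.
F conflicts with B — holds.
J must come after W — holds.
R and D must be in different days — holds.
F must come after D — holds.
E conflicts with N — holds.
F and J cannot be in the same day — holds.
R conflicts with J — holds.
R can only go in day 4 to day 5 — holds.
At most 3 tasks may share a day — holds.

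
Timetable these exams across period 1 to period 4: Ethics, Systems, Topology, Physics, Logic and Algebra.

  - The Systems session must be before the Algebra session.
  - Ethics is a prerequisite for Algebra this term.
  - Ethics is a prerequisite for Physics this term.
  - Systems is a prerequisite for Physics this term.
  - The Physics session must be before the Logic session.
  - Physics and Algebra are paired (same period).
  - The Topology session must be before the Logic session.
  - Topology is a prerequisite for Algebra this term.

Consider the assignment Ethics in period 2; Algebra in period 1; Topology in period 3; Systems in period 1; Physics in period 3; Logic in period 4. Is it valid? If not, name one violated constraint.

No. Topology is a prerequisite for Algebra this term is not satisfied.

Systems is a prerequisite for Physics this term — holds.
Physics and Algebra are paired (same period) — violated.
The Systems session must be before the Algebra session — violated.
Ethics is a prerequisite for Algebra this term — violated.
Ethics is a prerequisite for Physics this term — holds.
The Physics session must be before the Logic session — holds.
Topology is a prerequisite for Algebra this term — violated.
The Topology session must be before the Logic session — holds.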